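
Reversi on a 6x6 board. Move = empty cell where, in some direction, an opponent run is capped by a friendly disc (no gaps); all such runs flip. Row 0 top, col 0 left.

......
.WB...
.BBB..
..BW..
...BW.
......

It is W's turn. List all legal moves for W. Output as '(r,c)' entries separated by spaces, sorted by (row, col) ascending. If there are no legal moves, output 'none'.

(0,1): no bracket -> illegal
(0,2): no bracket -> illegal
(0,3): no bracket -> illegal
(1,0): no bracket -> illegal
(1,3): flips 2 -> legal
(1,4): no bracket -> illegal
(2,0): no bracket -> illegal
(2,4): no bracket -> illegal
(3,0): no bracket -> illegal
(3,1): flips 2 -> legal
(3,4): no bracket -> illegal
(4,1): no bracket -> illegal
(4,2): flips 1 -> legal
(5,2): no bracket -> illegal
(5,3): flips 1 -> legal
(5,4): no bracket -> illegal

Answer: (1,3) (3,1) (4,2) (5,3)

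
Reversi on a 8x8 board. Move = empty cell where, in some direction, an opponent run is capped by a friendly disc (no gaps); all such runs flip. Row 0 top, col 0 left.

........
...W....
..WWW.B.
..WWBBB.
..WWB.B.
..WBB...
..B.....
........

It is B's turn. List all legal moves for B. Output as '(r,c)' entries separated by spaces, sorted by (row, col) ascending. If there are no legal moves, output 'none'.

(0,2): flips 2 -> legal
(0,3): flips 4 -> legal
(0,4): no bracket -> illegal
(1,1): flips 2 -> legal
(1,2): flips 5 -> legal
(1,4): flips 1 -> legal
(1,5): no bracket -> illegal
(2,1): flips 2 -> legal
(2,5): no bracket -> illegal
(3,1): flips 3 -> legal
(4,1): flips 2 -> legal
(5,1): flips 1 -> legal
(6,1): flips 2 -> legal
(6,3): no bracket -> illegal

Answer: (0,2) (0,3) (1,1) (1,2) (1,4) (2,1) (3,1) (4,1) (5,1) (6,1)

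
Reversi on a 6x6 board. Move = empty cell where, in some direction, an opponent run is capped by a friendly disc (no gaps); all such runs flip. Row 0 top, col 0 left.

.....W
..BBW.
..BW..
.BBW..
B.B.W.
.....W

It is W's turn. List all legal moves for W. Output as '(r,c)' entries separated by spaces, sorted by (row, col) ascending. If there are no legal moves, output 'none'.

Answer: (0,1) (0,3) (1,1) (2,1) (3,0) (4,1) (5,1)

Derivation:
(0,1): flips 1 -> legal
(0,2): no bracket -> illegal
(0,3): flips 1 -> legal
(0,4): no bracket -> illegal
(1,1): flips 3 -> legal
(2,0): no bracket -> illegal
(2,1): flips 1 -> legal
(2,4): no bracket -> illegal
(3,0): flips 2 -> legal
(4,1): flips 1 -> legal
(4,3): no bracket -> illegal
(5,0): no bracket -> illegal
(5,1): flips 1 -> legal
(5,2): no bracket -> illegal
(5,3): no bracket -> illegal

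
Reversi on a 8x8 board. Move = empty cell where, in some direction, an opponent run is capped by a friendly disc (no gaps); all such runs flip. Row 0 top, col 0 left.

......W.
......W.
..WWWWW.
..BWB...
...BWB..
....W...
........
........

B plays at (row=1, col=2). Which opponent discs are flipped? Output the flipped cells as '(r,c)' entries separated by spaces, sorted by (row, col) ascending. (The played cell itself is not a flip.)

Dir NW: first cell '.' (not opp) -> no flip
Dir N: first cell '.' (not opp) -> no flip
Dir NE: first cell '.' (not opp) -> no flip
Dir W: first cell '.' (not opp) -> no flip
Dir E: first cell '.' (not opp) -> no flip
Dir SW: first cell '.' (not opp) -> no flip
Dir S: opp run (2,2) capped by B -> flip
Dir SE: opp run (2,3) capped by B -> flip

Answer: (2,2) (2,3)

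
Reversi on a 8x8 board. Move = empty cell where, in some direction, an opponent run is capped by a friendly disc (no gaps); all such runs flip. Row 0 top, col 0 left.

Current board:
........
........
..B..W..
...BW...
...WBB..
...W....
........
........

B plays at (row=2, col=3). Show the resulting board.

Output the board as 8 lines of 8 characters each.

Answer: ........
........
..BB.W..
...BB...
...WBB..
...W....
........
........

Derivation:
Place B at (2,3); scan 8 dirs for brackets.
Dir NW: first cell '.' (not opp) -> no flip
Dir N: first cell '.' (not opp) -> no flip
Dir NE: first cell '.' (not opp) -> no flip
Dir W: first cell 'B' (not opp) -> no flip
Dir E: first cell '.' (not opp) -> no flip
Dir SW: first cell '.' (not opp) -> no flip
Dir S: first cell 'B' (not opp) -> no flip
Dir SE: opp run (3,4) capped by B -> flip
All flips: (3,4)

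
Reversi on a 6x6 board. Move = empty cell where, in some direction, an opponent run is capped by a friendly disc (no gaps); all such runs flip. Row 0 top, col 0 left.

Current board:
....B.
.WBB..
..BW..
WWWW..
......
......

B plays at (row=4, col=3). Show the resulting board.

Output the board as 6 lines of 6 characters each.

Answer: ....B.
.WBB..
..BB..
WWWB..
...B..
......

Derivation:
Place B at (4,3); scan 8 dirs for brackets.
Dir NW: opp run (3,2), next='.' -> no flip
Dir N: opp run (3,3) (2,3) capped by B -> flip
Dir NE: first cell '.' (not opp) -> no flip
Dir W: first cell '.' (not opp) -> no flip
Dir E: first cell '.' (not opp) -> no flip
Dir SW: first cell '.' (not opp) -> no flip
Dir S: first cell '.' (not opp) -> no flip
Dir SE: first cell '.' (not opp) -> no flip
All flips: (2,3) (3,3)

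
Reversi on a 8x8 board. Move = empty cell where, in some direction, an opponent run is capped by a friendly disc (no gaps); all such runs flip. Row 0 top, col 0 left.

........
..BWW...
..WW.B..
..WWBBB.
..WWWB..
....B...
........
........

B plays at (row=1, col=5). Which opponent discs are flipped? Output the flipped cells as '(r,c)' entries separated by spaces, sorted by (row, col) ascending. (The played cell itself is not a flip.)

Dir NW: first cell '.' (not opp) -> no flip
Dir N: first cell '.' (not opp) -> no flip
Dir NE: first cell '.' (not opp) -> no flip
Dir W: opp run (1,4) (1,3) capped by B -> flip
Dir E: first cell '.' (not opp) -> no flip
Dir SW: first cell '.' (not opp) -> no flip
Dir S: first cell 'B' (not opp) -> no flip
Dir SE: first cell '.' (not opp) -> no flip

Answer: (1,3) (1,4)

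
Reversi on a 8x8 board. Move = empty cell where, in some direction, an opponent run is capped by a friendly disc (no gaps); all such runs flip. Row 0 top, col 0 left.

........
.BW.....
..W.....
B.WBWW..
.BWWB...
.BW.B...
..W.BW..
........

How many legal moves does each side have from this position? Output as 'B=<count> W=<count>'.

-- B to move --
(0,1): no bracket -> illegal
(0,2): no bracket -> illegal
(0,3): no bracket -> illegal
(1,3): flips 1 -> legal
(2,1): flips 2 -> legal
(2,3): flips 1 -> legal
(2,4): flips 1 -> legal
(2,5): no bracket -> illegal
(2,6): flips 1 -> legal
(3,1): flips 1 -> legal
(3,6): flips 2 -> legal
(4,5): no bracket -> illegal
(4,6): no bracket -> illegal
(5,3): flips 2 -> legal
(5,5): no bracket -> illegal
(5,6): no bracket -> illegal
(6,1): no bracket -> illegal
(6,3): flips 1 -> legal
(6,6): flips 1 -> legal
(7,1): no bracket -> illegal
(7,2): no bracket -> illegal
(7,3): flips 1 -> legal
(7,4): no bracket -> illegal
(7,5): no bracket -> illegal
(7,6): flips 1 -> legal
B mobility = 12
-- W to move --
(0,0): flips 1 -> legal
(0,1): no bracket -> illegal
(0,2): no bracket -> illegal
(1,0): flips 1 -> legal
(2,0): no bracket -> illegal
(2,1): no bracket -> illegal
(2,3): flips 1 -> legal
(2,4): flips 1 -> legal
(3,1): no bracket -> illegal
(4,0): flips 2 -> legal
(4,5): flips 1 -> legal
(5,0): flips 2 -> legal
(5,3): flips 1 -> legal
(5,5): flips 2 -> legal
(6,0): flips 1 -> legal
(6,1): no bracket -> illegal
(6,3): flips 1 -> legal
(7,3): no bracket -> illegal
(7,4): flips 3 -> legal
(7,5): no bracket -> illegal
W mobility = 12

Answer: B=12 W=12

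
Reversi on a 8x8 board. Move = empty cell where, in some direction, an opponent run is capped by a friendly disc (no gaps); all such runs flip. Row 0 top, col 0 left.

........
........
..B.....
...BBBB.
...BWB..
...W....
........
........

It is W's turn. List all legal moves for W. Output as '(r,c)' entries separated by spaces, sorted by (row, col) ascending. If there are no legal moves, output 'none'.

Answer: (1,1) (2,3) (2,4) (2,6) (4,2) (4,6)

Derivation:
(1,1): flips 2 -> legal
(1,2): no bracket -> illegal
(1,3): no bracket -> illegal
(2,1): no bracket -> illegal
(2,3): flips 2 -> legal
(2,4): flips 1 -> legal
(2,5): no bracket -> illegal
(2,6): flips 1 -> legal
(2,7): no bracket -> illegal
(3,1): no bracket -> illegal
(3,2): no bracket -> illegal
(3,7): no bracket -> illegal
(4,2): flips 1 -> legal
(4,6): flips 1 -> legal
(4,7): no bracket -> illegal
(5,2): no bracket -> illegal
(5,4): no bracket -> illegal
(5,5): no bracket -> illegal
(5,6): no bracket -> illegal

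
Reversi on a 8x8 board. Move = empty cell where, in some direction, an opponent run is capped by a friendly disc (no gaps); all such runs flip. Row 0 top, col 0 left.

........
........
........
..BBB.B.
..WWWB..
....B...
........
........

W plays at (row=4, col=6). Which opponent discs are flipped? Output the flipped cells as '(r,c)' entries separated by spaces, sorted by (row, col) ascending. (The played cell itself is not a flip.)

Answer: (4,5)

Derivation:
Dir NW: first cell '.' (not opp) -> no flip
Dir N: opp run (3,6), next='.' -> no flip
Dir NE: first cell '.' (not opp) -> no flip
Dir W: opp run (4,5) capped by W -> flip
Dir E: first cell '.' (not opp) -> no flip
Dir SW: first cell '.' (not opp) -> no flip
Dir S: first cell '.' (not opp) -> no flip
Dir SE: first cell '.' (not opp) -> no flip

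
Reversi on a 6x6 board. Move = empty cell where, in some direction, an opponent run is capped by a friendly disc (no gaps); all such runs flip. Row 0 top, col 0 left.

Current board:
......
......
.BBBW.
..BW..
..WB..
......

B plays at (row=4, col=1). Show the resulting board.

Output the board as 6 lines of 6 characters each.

Place B at (4,1); scan 8 dirs for brackets.
Dir NW: first cell '.' (not opp) -> no flip
Dir N: first cell '.' (not opp) -> no flip
Dir NE: first cell 'B' (not opp) -> no flip
Dir W: first cell '.' (not opp) -> no flip
Dir E: opp run (4,2) capped by B -> flip
Dir SW: first cell '.' (not opp) -> no flip
Dir S: first cell '.' (not opp) -> no flip
Dir SE: first cell '.' (not opp) -> no flip
All flips: (4,2)

Answer: ......
......
.BBBW.
..BW..
.BBB..
......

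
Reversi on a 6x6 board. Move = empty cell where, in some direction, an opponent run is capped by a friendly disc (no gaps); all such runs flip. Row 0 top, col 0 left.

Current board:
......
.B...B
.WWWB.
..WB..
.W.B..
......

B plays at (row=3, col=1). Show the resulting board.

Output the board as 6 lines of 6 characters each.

Answer: ......
.B...B
.BWWB.
.BBB..
.W.B..
......

Derivation:
Place B at (3,1); scan 8 dirs for brackets.
Dir NW: first cell '.' (not opp) -> no flip
Dir N: opp run (2,1) capped by B -> flip
Dir NE: opp run (2,2), next='.' -> no flip
Dir W: first cell '.' (not opp) -> no flip
Dir E: opp run (3,2) capped by B -> flip
Dir SW: first cell '.' (not opp) -> no flip
Dir S: opp run (4,1), next='.' -> no flip
Dir SE: first cell '.' (not opp) -> no flip
All flips: (2,1) (3,2)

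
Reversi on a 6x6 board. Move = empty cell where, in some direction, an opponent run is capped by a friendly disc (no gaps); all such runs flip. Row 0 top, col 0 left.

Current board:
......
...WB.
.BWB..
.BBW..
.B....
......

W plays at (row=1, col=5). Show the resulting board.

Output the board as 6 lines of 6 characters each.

Place W at (1,5); scan 8 dirs for brackets.
Dir NW: first cell '.' (not opp) -> no flip
Dir N: first cell '.' (not opp) -> no flip
Dir NE: edge -> no flip
Dir W: opp run (1,4) capped by W -> flip
Dir E: edge -> no flip
Dir SW: first cell '.' (not opp) -> no flip
Dir S: first cell '.' (not opp) -> no flip
Dir SE: edge -> no flip
All flips: (1,4)

Answer: ......
...WWW
.BWB..
.BBW..
.B....
......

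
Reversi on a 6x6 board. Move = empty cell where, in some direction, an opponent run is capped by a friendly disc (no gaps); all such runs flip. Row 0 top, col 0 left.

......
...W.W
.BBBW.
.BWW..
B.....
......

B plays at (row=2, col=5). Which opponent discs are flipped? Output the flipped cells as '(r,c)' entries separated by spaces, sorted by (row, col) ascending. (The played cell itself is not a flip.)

Answer: (2,4)

Derivation:
Dir NW: first cell '.' (not opp) -> no flip
Dir N: opp run (1,5), next='.' -> no flip
Dir NE: edge -> no flip
Dir W: opp run (2,4) capped by B -> flip
Dir E: edge -> no flip
Dir SW: first cell '.' (not opp) -> no flip
Dir S: first cell '.' (not opp) -> no flip
Dir SE: edge -> no flip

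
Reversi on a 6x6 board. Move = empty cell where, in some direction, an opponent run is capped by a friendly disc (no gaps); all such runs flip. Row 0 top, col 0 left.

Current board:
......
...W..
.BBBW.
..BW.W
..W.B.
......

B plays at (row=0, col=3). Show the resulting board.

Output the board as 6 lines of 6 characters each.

Answer: ...B..
...B..
.BBBW.
..BW.W
..W.B.
......

Derivation:
Place B at (0,3); scan 8 dirs for brackets.
Dir NW: edge -> no flip
Dir N: edge -> no flip
Dir NE: edge -> no flip
Dir W: first cell '.' (not opp) -> no flip
Dir E: first cell '.' (not opp) -> no flip
Dir SW: first cell '.' (not opp) -> no flip
Dir S: opp run (1,3) capped by B -> flip
Dir SE: first cell '.' (not opp) -> no flip
All flips: (1,3)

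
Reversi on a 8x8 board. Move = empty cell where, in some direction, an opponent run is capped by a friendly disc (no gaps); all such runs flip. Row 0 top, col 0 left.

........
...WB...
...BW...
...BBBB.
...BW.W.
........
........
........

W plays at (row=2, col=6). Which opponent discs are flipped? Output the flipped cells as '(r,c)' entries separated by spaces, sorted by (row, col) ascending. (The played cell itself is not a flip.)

Dir NW: first cell '.' (not opp) -> no flip
Dir N: first cell '.' (not opp) -> no flip
Dir NE: first cell '.' (not opp) -> no flip
Dir W: first cell '.' (not opp) -> no flip
Dir E: first cell '.' (not opp) -> no flip
Dir SW: opp run (3,5) capped by W -> flip
Dir S: opp run (3,6) capped by W -> flip
Dir SE: first cell '.' (not opp) -> no flip

Answer: (3,5) (3,6)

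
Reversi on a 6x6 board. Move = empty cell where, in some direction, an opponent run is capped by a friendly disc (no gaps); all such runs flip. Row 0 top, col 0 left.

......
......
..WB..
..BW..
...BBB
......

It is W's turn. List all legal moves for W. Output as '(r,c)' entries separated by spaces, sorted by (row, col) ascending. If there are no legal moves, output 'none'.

(1,2): no bracket -> illegal
(1,3): flips 1 -> legal
(1,4): no bracket -> illegal
(2,1): no bracket -> illegal
(2,4): flips 1 -> legal
(3,1): flips 1 -> legal
(3,4): no bracket -> illegal
(3,5): no bracket -> illegal
(4,1): no bracket -> illegal
(4,2): flips 1 -> legal
(5,2): no bracket -> illegal
(5,3): flips 1 -> legal
(5,4): no bracket -> illegal
(5,5): flips 1 -> legal

Answer: (1,3) (2,4) (3,1) (4,2) (5,3) (5,5)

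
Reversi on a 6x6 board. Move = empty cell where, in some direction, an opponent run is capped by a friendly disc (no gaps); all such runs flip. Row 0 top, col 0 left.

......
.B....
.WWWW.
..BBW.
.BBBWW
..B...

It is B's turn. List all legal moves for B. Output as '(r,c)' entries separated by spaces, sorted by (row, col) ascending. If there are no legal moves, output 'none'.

Answer: (1,0) (1,2) (1,3) (1,4) (1,5) (2,5) (3,1) (3,5) (5,5)

Derivation:
(1,0): flips 1 -> legal
(1,2): flips 1 -> legal
(1,3): flips 1 -> legal
(1,4): flips 1 -> legal
(1,5): flips 1 -> legal
(2,0): no bracket -> illegal
(2,5): flips 1 -> legal
(3,0): no bracket -> illegal
(3,1): flips 1 -> legal
(3,5): flips 1 -> legal
(5,3): no bracket -> illegal
(5,4): no bracket -> illegal
(5,5): flips 1 -> legal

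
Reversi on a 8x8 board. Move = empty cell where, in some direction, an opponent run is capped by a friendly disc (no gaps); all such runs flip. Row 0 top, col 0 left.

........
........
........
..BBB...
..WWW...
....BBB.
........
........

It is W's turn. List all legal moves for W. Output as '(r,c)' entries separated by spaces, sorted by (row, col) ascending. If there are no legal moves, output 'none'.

(2,1): flips 1 -> legal
(2,2): flips 2 -> legal
(2,3): flips 1 -> legal
(2,4): flips 2 -> legal
(2,5): flips 1 -> legal
(3,1): no bracket -> illegal
(3,5): no bracket -> illegal
(4,1): no bracket -> illegal
(4,5): no bracket -> illegal
(4,6): no bracket -> illegal
(4,7): no bracket -> illegal
(5,3): no bracket -> illegal
(5,7): no bracket -> illegal
(6,3): no bracket -> illegal
(6,4): flips 1 -> legal
(6,5): flips 1 -> legal
(6,6): flips 1 -> legal
(6,7): no bracket -> illegal

Answer: (2,1) (2,2) (2,3) (2,4) (2,5) (6,4) (6,5) (6,6)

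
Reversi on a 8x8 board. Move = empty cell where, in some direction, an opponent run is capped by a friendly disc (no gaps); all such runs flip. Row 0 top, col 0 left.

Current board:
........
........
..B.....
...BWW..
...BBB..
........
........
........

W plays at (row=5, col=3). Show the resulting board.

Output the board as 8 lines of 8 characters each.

Answer: ........
........
..B.....
...BWW..
...BWB..
...W....
........
........

Derivation:
Place W at (5,3); scan 8 dirs for brackets.
Dir NW: first cell '.' (not opp) -> no flip
Dir N: opp run (4,3) (3,3), next='.' -> no flip
Dir NE: opp run (4,4) capped by W -> flip
Dir W: first cell '.' (not opp) -> no flip
Dir E: first cell '.' (not opp) -> no flip
Dir SW: first cell '.' (not opp) -> no flip
Dir S: first cell '.' (not opp) -> no flip
Dir SE: first cell '.' (not opp) -> no flip
All flips: (4,4)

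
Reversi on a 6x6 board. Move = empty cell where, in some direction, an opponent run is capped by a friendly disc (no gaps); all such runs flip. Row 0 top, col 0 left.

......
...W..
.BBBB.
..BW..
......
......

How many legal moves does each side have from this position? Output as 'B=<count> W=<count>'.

-- B to move --
(0,2): flips 1 -> legal
(0,3): flips 1 -> legal
(0,4): flips 1 -> legal
(1,2): no bracket -> illegal
(1,4): no bracket -> illegal
(3,4): flips 1 -> legal
(4,2): flips 1 -> legal
(4,3): flips 1 -> legal
(4,4): flips 1 -> legal
B mobility = 7
-- W to move --
(1,0): no bracket -> illegal
(1,1): flips 1 -> legal
(1,2): no bracket -> illegal
(1,4): no bracket -> illegal
(1,5): flips 1 -> legal
(2,0): no bracket -> illegal
(2,5): no bracket -> illegal
(3,0): no bracket -> illegal
(3,1): flips 2 -> legal
(3,4): no bracket -> illegal
(3,5): flips 1 -> legal
(4,1): no bracket -> illegal
(4,2): no bracket -> illegal
(4,3): no bracket -> illegal
W mobility = 4

Answer: B=7 W=4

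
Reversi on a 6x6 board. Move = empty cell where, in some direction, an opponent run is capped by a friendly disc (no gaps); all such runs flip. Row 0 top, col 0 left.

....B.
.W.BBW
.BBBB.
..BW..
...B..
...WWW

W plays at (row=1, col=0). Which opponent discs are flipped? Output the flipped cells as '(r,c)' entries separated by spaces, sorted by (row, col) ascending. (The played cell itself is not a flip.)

Dir NW: edge -> no flip
Dir N: first cell '.' (not opp) -> no flip
Dir NE: first cell '.' (not opp) -> no flip
Dir W: edge -> no flip
Dir E: first cell 'W' (not opp) -> no flip
Dir SW: edge -> no flip
Dir S: first cell '.' (not opp) -> no flip
Dir SE: opp run (2,1) (3,2) (4,3) capped by W -> flip

Answer: (2,1) (3,2) (4,3)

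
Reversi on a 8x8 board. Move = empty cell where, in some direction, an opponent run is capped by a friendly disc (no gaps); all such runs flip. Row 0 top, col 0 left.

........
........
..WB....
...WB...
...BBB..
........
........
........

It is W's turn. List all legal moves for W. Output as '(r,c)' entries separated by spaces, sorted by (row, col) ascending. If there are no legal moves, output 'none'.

Answer: (1,3) (2,4) (3,5) (5,3) (5,5)

Derivation:
(1,2): no bracket -> illegal
(1,3): flips 1 -> legal
(1,4): no bracket -> illegal
(2,4): flips 1 -> legal
(2,5): no bracket -> illegal
(3,2): no bracket -> illegal
(3,5): flips 1 -> legal
(3,6): no bracket -> illegal
(4,2): no bracket -> illegal
(4,6): no bracket -> illegal
(5,2): no bracket -> illegal
(5,3): flips 1 -> legal
(5,4): no bracket -> illegal
(5,5): flips 1 -> legal
(5,6): no bracket -> illegal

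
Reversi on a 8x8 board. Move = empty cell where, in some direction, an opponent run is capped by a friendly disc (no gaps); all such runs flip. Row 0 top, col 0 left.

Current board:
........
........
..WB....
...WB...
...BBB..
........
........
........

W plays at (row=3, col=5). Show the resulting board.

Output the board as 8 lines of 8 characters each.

Answer: ........
........
..WB....
...WWW..
...BBB..
........
........
........

Derivation:
Place W at (3,5); scan 8 dirs for brackets.
Dir NW: first cell '.' (not opp) -> no flip
Dir N: first cell '.' (not opp) -> no flip
Dir NE: first cell '.' (not opp) -> no flip
Dir W: opp run (3,4) capped by W -> flip
Dir E: first cell '.' (not opp) -> no flip
Dir SW: opp run (4,4), next='.' -> no flip
Dir S: opp run (4,5), next='.' -> no flip
Dir SE: first cell '.' (not opp) -> no flip
All flips: (3,4)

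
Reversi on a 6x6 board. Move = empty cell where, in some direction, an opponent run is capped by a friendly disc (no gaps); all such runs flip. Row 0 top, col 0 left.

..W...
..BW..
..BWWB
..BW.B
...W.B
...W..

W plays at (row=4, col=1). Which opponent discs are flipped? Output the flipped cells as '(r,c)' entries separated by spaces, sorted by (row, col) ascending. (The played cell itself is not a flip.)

Answer: (3,2)

Derivation:
Dir NW: first cell '.' (not opp) -> no flip
Dir N: first cell '.' (not opp) -> no flip
Dir NE: opp run (3,2) capped by W -> flip
Dir W: first cell '.' (not opp) -> no flip
Dir E: first cell '.' (not opp) -> no flip
Dir SW: first cell '.' (not opp) -> no flip
Dir S: first cell '.' (not opp) -> no flip
Dir SE: first cell '.' (not opp) -> no flip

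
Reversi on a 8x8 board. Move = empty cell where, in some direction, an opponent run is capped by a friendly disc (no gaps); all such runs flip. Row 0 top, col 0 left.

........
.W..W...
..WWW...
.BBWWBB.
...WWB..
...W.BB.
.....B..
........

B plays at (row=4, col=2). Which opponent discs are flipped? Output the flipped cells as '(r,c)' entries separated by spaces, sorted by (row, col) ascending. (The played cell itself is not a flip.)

Answer: (4,3) (4,4)

Derivation:
Dir NW: first cell 'B' (not opp) -> no flip
Dir N: first cell 'B' (not opp) -> no flip
Dir NE: opp run (3,3) (2,4), next='.' -> no flip
Dir W: first cell '.' (not opp) -> no flip
Dir E: opp run (4,3) (4,4) capped by B -> flip
Dir SW: first cell '.' (not opp) -> no flip
Dir S: first cell '.' (not opp) -> no flip
Dir SE: opp run (5,3), next='.' -> no flip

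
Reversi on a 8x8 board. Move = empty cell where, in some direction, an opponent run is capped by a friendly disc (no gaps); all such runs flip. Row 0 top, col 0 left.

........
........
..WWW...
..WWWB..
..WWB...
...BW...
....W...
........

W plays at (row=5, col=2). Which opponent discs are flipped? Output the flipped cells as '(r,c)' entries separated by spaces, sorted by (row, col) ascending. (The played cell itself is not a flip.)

Answer: (5,3)

Derivation:
Dir NW: first cell '.' (not opp) -> no flip
Dir N: first cell 'W' (not opp) -> no flip
Dir NE: first cell 'W' (not opp) -> no flip
Dir W: first cell '.' (not opp) -> no flip
Dir E: opp run (5,3) capped by W -> flip
Dir SW: first cell '.' (not opp) -> no flip
Dir S: first cell '.' (not opp) -> no flip
Dir SE: first cell '.' (not opp) -> no flip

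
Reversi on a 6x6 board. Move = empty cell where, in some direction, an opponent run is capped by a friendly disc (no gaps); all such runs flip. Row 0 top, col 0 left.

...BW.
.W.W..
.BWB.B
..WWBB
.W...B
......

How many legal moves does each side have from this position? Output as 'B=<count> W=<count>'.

Answer: B=5 W=6

Derivation:
-- B to move --
(0,0): no bracket -> illegal
(0,1): flips 1 -> legal
(0,2): no bracket -> illegal
(0,5): flips 1 -> legal
(1,0): no bracket -> illegal
(1,2): no bracket -> illegal
(1,4): no bracket -> illegal
(1,5): no bracket -> illegal
(2,0): no bracket -> illegal
(2,4): no bracket -> illegal
(3,0): no bracket -> illegal
(3,1): flips 2 -> legal
(4,0): no bracket -> illegal
(4,2): no bracket -> illegal
(4,3): flips 2 -> legal
(4,4): no bracket -> illegal
(5,0): flips 2 -> legal
(5,1): no bracket -> illegal
(5,2): no bracket -> illegal
B mobility = 5
-- W to move --
(0,2): flips 1 -> legal
(1,0): flips 1 -> legal
(1,2): no bracket -> illegal
(1,4): flips 1 -> legal
(1,5): no bracket -> illegal
(2,0): flips 1 -> legal
(2,4): flips 1 -> legal
(3,0): no bracket -> illegal
(3,1): flips 1 -> legal
(4,3): no bracket -> illegal
(4,4): no bracket -> illegal
(5,4): no bracket -> illegal
(5,5): no bracket -> illegal
W mobility = 6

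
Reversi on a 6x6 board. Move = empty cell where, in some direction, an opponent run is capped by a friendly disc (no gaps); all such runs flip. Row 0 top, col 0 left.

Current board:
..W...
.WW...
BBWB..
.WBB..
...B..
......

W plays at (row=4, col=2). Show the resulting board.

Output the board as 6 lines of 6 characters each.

Place W at (4,2); scan 8 dirs for brackets.
Dir NW: first cell 'W' (not opp) -> no flip
Dir N: opp run (3,2) capped by W -> flip
Dir NE: opp run (3,3), next='.' -> no flip
Dir W: first cell '.' (not opp) -> no flip
Dir E: opp run (4,3), next='.' -> no flip
Dir SW: first cell '.' (not opp) -> no flip
Dir S: first cell '.' (not opp) -> no flip
Dir SE: first cell '.' (not opp) -> no flip
All flips: (3,2)

Answer: ..W...
.WW...
BBWB..
.WWB..
..WB..
......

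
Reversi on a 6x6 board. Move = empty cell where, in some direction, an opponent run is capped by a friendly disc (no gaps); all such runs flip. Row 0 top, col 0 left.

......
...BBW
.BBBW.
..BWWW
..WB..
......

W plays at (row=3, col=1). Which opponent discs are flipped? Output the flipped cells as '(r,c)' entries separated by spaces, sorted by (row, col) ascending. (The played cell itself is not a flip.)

Answer: (3,2)

Derivation:
Dir NW: first cell '.' (not opp) -> no flip
Dir N: opp run (2,1), next='.' -> no flip
Dir NE: opp run (2,2) (1,3), next='.' -> no flip
Dir W: first cell '.' (not opp) -> no flip
Dir E: opp run (3,2) capped by W -> flip
Dir SW: first cell '.' (not opp) -> no flip
Dir S: first cell '.' (not opp) -> no flip
Dir SE: first cell 'W' (not opp) -> no flip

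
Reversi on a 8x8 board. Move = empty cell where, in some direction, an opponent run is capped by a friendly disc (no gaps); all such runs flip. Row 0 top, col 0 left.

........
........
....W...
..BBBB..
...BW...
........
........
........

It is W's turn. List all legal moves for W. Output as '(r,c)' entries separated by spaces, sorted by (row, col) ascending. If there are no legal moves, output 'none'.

Answer: (2,2) (2,6) (4,2) (4,6)

Derivation:
(2,1): no bracket -> illegal
(2,2): flips 1 -> legal
(2,3): no bracket -> illegal
(2,5): no bracket -> illegal
(2,6): flips 1 -> legal
(3,1): no bracket -> illegal
(3,6): no bracket -> illegal
(4,1): no bracket -> illegal
(4,2): flips 2 -> legal
(4,5): no bracket -> illegal
(4,6): flips 1 -> legal
(5,2): no bracket -> illegal
(5,3): no bracket -> illegal
(5,4): no bracket -> illegal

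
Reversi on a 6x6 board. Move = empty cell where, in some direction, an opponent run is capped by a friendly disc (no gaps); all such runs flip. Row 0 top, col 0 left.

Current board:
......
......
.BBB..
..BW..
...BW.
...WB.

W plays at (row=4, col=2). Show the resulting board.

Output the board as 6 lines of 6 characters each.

Answer: ......
......
.BBB..
..BW..
..WWW.
...WB.

Derivation:
Place W at (4,2); scan 8 dirs for brackets.
Dir NW: first cell '.' (not opp) -> no flip
Dir N: opp run (3,2) (2,2), next='.' -> no flip
Dir NE: first cell 'W' (not opp) -> no flip
Dir W: first cell '.' (not opp) -> no flip
Dir E: opp run (4,3) capped by W -> flip
Dir SW: first cell '.' (not opp) -> no flip
Dir S: first cell '.' (not opp) -> no flip
Dir SE: first cell 'W' (not opp) -> no flip
All flips: (4,3)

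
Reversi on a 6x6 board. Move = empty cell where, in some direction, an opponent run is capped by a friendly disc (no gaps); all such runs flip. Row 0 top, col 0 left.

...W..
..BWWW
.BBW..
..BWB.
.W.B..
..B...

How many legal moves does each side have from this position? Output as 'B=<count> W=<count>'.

Answer: B=6 W=8

Derivation:
-- B to move --
(0,2): no bracket -> illegal
(0,4): flips 1 -> legal
(0,5): flips 2 -> legal
(2,4): flips 1 -> legal
(2,5): no bracket -> illegal
(3,0): flips 1 -> legal
(3,1): no bracket -> illegal
(4,0): no bracket -> illegal
(4,2): no bracket -> illegal
(4,4): flips 1 -> legal
(5,0): flips 1 -> legal
(5,1): no bracket -> illegal
B mobility = 6
-- W to move --
(0,1): flips 1 -> legal
(0,2): no bracket -> illegal
(1,0): no bracket -> illegal
(1,1): flips 2 -> legal
(2,0): flips 2 -> legal
(2,4): no bracket -> illegal
(2,5): no bracket -> illegal
(3,0): flips 2 -> legal
(3,1): flips 2 -> legal
(3,5): flips 1 -> legal
(4,2): no bracket -> illegal
(4,4): no bracket -> illegal
(4,5): flips 1 -> legal
(5,1): no bracket -> illegal
(5,3): flips 1 -> legal
(5,4): no bracket -> illegal
W mobility = 8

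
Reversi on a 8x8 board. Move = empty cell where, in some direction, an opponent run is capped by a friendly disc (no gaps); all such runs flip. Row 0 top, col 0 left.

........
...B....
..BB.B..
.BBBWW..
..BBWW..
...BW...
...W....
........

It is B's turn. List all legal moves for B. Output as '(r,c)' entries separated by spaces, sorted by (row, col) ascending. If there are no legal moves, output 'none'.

(2,4): no bracket -> illegal
(2,6): flips 2 -> legal
(3,6): flips 2 -> legal
(4,6): flips 2 -> legal
(5,2): no bracket -> illegal
(5,5): flips 4 -> legal
(5,6): flips 2 -> legal
(6,2): no bracket -> illegal
(6,4): no bracket -> illegal
(6,5): flips 1 -> legal
(7,2): no bracket -> illegal
(7,3): flips 1 -> legal
(7,4): no bracket -> illegal

Answer: (2,6) (3,6) (4,6) (5,5) (5,6) (6,5) (7,3)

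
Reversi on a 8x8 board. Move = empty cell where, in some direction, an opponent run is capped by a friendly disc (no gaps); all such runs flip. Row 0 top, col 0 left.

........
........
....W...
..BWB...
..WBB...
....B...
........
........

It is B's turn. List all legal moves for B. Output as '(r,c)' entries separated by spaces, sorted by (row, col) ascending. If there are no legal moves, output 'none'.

(1,3): no bracket -> illegal
(1,4): flips 1 -> legal
(1,5): no bracket -> illegal
(2,2): flips 1 -> legal
(2,3): flips 1 -> legal
(2,5): no bracket -> illegal
(3,1): no bracket -> illegal
(3,5): no bracket -> illegal
(4,1): flips 1 -> legal
(5,1): no bracket -> illegal
(5,2): flips 1 -> legal
(5,3): no bracket -> illegal

Answer: (1,4) (2,2) (2,3) (4,1) (5,2)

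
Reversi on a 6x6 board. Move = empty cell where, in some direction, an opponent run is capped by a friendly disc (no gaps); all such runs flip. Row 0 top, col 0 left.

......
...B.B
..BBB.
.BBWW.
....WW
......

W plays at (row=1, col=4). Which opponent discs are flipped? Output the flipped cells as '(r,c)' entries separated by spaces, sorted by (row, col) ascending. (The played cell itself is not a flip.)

Dir NW: first cell '.' (not opp) -> no flip
Dir N: first cell '.' (not opp) -> no flip
Dir NE: first cell '.' (not opp) -> no flip
Dir W: opp run (1,3), next='.' -> no flip
Dir E: opp run (1,5), next=edge -> no flip
Dir SW: opp run (2,3) (3,2), next='.' -> no flip
Dir S: opp run (2,4) capped by W -> flip
Dir SE: first cell '.' (not opp) -> no flip

Answer: (2,4)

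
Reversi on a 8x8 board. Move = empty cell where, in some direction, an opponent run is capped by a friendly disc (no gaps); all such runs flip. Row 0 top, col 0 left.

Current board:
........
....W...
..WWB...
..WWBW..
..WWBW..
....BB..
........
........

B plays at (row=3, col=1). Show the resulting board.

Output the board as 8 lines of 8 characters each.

Place B at (3,1); scan 8 dirs for brackets.
Dir NW: first cell '.' (not opp) -> no flip
Dir N: first cell '.' (not opp) -> no flip
Dir NE: opp run (2,2), next='.' -> no flip
Dir W: first cell '.' (not opp) -> no flip
Dir E: opp run (3,2) (3,3) capped by B -> flip
Dir SW: first cell '.' (not opp) -> no flip
Dir S: first cell '.' (not opp) -> no flip
Dir SE: opp run (4,2), next='.' -> no flip
All flips: (3,2) (3,3)

Answer: ........
....W...
..WWB...
.BBBBW..
..WWBW..
....BB..
........
........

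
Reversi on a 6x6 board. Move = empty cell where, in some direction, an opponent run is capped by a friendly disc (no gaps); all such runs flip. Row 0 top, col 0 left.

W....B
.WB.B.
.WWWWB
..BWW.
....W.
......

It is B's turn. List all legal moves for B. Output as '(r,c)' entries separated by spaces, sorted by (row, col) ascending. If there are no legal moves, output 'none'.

Answer: (1,0) (2,0) (3,0) (3,5) (4,3) (4,5) (5,4)

Derivation:
(0,1): no bracket -> illegal
(0,2): no bracket -> illegal
(1,0): flips 2 -> legal
(1,3): no bracket -> illegal
(1,5): no bracket -> illegal
(2,0): flips 4 -> legal
(3,0): flips 1 -> legal
(3,1): no bracket -> illegal
(3,5): flips 2 -> legal
(4,2): no bracket -> illegal
(4,3): flips 1 -> legal
(4,5): flips 2 -> legal
(5,3): no bracket -> illegal
(5,4): flips 3 -> legal
(5,5): no bracket -> illegal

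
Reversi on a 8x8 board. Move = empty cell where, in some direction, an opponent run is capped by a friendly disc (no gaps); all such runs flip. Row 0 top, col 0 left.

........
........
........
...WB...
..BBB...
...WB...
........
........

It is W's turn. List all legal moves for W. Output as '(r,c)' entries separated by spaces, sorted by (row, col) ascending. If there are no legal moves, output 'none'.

Answer: (3,1) (3,5) (5,1) (5,5)

Derivation:
(2,3): no bracket -> illegal
(2,4): no bracket -> illegal
(2,5): no bracket -> illegal
(3,1): flips 1 -> legal
(3,2): no bracket -> illegal
(3,5): flips 2 -> legal
(4,1): no bracket -> illegal
(4,5): no bracket -> illegal
(5,1): flips 1 -> legal
(5,2): no bracket -> illegal
(5,5): flips 2 -> legal
(6,3): no bracket -> illegal
(6,4): no bracket -> illegal
(6,5): no bracket -> illegal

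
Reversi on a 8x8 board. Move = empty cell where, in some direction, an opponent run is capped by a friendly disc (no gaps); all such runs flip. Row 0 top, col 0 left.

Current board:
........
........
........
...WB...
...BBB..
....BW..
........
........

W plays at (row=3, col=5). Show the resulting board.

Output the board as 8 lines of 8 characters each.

Answer: ........
........
........
...WWW..
...BBW..
....BW..
........
........

Derivation:
Place W at (3,5); scan 8 dirs for brackets.
Dir NW: first cell '.' (not opp) -> no flip
Dir N: first cell '.' (not opp) -> no flip
Dir NE: first cell '.' (not opp) -> no flip
Dir W: opp run (3,4) capped by W -> flip
Dir E: first cell '.' (not opp) -> no flip
Dir SW: opp run (4,4), next='.' -> no flip
Dir S: opp run (4,5) capped by W -> flip
Dir SE: first cell '.' (not opp) -> no flip
All flips: (3,4) (4,5)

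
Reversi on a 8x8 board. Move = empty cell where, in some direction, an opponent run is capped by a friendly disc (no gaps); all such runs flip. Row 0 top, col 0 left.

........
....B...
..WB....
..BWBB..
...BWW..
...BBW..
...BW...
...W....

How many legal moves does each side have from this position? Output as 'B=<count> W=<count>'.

Answer: B=8 W=11

Derivation:
-- B to move --
(1,1): no bracket -> illegal
(1,2): flips 1 -> legal
(1,3): no bracket -> illegal
(2,1): flips 1 -> legal
(2,4): no bracket -> illegal
(3,1): no bracket -> illegal
(3,6): flips 1 -> legal
(4,2): no bracket -> illegal
(4,6): flips 2 -> legal
(5,6): flips 2 -> legal
(6,2): no bracket -> illegal
(6,5): flips 3 -> legal
(6,6): no bracket -> illegal
(7,2): no bracket -> illegal
(7,4): flips 1 -> legal
(7,5): flips 1 -> legal
B mobility = 8
-- W to move --
(0,3): no bracket -> illegal
(0,4): no bracket -> illegal
(0,5): no bracket -> illegal
(1,2): flips 2 -> legal
(1,3): flips 1 -> legal
(1,5): no bracket -> illegal
(2,1): no bracket -> illegal
(2,4): flips 2 -> legal
(2,5): flips 1 -> legal
(2,6): flips 1 -> legal
(3,1): flips 1 -> legal
(3,6): flips 2 -> legal
(4,1): no bracket -> illegal
(4,2): flips 3 -> legal
(4,6): no bracket -> illegal
(5,2): flips 2 -> legal
(6,2): flips 2 -> legal
(6,5): no bracket -> illegal
(7,2): flips 2 -> legal
(7,4): no bracket -> illegal
W mobility = 11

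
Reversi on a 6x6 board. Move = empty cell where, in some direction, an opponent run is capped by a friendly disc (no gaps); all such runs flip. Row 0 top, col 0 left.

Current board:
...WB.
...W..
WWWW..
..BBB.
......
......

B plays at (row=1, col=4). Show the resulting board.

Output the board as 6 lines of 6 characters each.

Place B at (1,4); scan 8 dirs for brackets.
Dir NW: opp run (0,3), next=edge -> no flip
Dir N: first cell 'B' (not opp) -> no flip
Dir NE: first cell '.' (not opp) -> no flip
Dir W: opp run (1,3), next='.' -> no flip
Dir E: first cell '.' (not opp) -> no flip
Dir SW: opp run (2,3) capped by B -> flip
Dir S: first cell '.' (not opp) -> no flip
Dir SE: first cell '.' (not opp) -> no flip
All flips: (2,3)

Answer: ...WB.
...WB.
WWWB..
..BBB.
......
......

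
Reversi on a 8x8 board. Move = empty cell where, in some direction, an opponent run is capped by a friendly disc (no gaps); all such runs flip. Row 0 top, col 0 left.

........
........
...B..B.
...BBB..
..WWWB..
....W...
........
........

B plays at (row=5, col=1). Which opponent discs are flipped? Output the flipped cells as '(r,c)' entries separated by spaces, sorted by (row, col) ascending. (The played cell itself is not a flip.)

Answer: (4,2)

Derivation:
Dir NW: first cell '.' (not opp) -> no flip
Dir N: first cell '.' (not opp) -> no flip
Dir NE: opp run (4,2) capped by B -> flip
Dir W: first cell '.' (not opp) -> no flip
Dir E: first cell '.' (not opp) -> no flip
Dir SW: first cell '.' (not opp) -> no flip
Dir S: first cell '.' (not opp) -> no flip
Dir SE: first cell '.' (not opp) -> no flip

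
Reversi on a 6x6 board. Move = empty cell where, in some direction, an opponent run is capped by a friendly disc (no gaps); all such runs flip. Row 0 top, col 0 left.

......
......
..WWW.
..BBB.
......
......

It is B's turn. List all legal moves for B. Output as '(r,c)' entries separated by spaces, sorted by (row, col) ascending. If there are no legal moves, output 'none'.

(1,1): flips 1 -> legal
(1,2): flips 2 -> legal
(1,3): flips 1 -> legal
(1,4): flips 2 -> legal
(1,5): flips 1 -> legal
(2,1): no bracket -> illegal
(2,5): no bracket -> illegal
(3,1): no bracket -> illegal
(3,5): no bracket -> illegal

Answer: (1,1) (1,2) (1,3) (1,4) (1,5)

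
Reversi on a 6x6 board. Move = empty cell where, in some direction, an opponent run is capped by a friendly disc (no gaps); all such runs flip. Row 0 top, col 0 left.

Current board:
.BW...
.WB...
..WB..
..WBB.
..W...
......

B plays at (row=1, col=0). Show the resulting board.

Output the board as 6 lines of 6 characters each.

Place B at (1,0); scan 8 dirs for brackets.
Dir NW: edge -> no flip
Dir N: first cell '.' (not opp) -> no flip
Dir NE: first cell 'B' (not opp) -> no flip
Dir W: edge -> no flip
Dir E: opp run (1,1) capped by B -> flip
Dir SW: edge -> no flip
Dir S: first cell '.' (not opp) -> no flip
Dir SE: first cell '.' (not opp) -> no flip
All flips: (1,1)

Answer: .BW...
BBB...
..WB..
..WBB.
..W...
......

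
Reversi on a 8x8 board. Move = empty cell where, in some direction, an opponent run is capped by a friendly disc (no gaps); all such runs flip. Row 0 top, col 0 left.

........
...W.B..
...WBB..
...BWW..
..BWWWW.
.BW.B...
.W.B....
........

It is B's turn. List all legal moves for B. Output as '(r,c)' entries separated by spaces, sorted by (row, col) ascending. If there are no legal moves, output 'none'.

Answer: (0,2) (0,3) (2,2) (3,2) (3,6) (4,1) (4,7) (5,3) (5,5) (5,7) (6,2) (7,0) (7,1)

Derivation:
(0,2): flips 1 -> legal
(0,3): flips 2 -> legal
(0,4): no bracket -> illegal
(1,2): no bracket -> illegal
(1,4): no bracket -> illegal
(2,2): flips 1 -> legal
(2,6): no bracket -> illegal
(3,2): flips 1 -> legal
(3,6): flips 3 -> legal
(3,7): no bracket -> illegal
(4,1): flips 1 -> legal
(4,7): flips 4 -> legal
(5,0): no bracket -> illegal
(5,3): flips 2 -> legal
(5,5): flips 3 -> legal
(5,6): no bracket -> illegal
(5,7): flips 2 -> legal
(6,0): no bracket -> illegal
(6,2): flips 1 -> legal
(7,0): flips 4 -> legal
(7,1): flips 1 -> legal
(7,2): no bracket -> illegal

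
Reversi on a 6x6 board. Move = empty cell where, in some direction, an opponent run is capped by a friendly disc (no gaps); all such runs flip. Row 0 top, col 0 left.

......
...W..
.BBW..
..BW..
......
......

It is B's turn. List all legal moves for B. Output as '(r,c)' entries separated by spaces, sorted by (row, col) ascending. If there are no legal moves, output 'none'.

(0,2): no bracket -> illegal
(0,3): no bracket -> illegal
(0,4): flips 1 -> legal
(1,2): no bracket -> illegal
(1,4): flips 1 -> legal
(2,4): flips 1 -> legal
(3,4): flips 1 -> legal
(4,2): no bracket -> illegal
(4,3): no bracket -> illegal
(4,4): flips 1 -> legal

Answer: (0,4) (1,4) (2,4) (3,4) (4,4)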